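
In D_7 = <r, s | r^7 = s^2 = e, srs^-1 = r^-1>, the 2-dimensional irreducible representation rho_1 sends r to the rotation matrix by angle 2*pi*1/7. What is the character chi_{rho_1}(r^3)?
chi_{rho_1}(r^3) = 2*cos(2*pi*1*3/7) = -2*cos(pi/7)

Argument: rho_1(r^3) is rotation by angle 2*pi*1*3/7, whose trace is 2*cos(2*pi*1*3/7) = -2*cos(pi/7).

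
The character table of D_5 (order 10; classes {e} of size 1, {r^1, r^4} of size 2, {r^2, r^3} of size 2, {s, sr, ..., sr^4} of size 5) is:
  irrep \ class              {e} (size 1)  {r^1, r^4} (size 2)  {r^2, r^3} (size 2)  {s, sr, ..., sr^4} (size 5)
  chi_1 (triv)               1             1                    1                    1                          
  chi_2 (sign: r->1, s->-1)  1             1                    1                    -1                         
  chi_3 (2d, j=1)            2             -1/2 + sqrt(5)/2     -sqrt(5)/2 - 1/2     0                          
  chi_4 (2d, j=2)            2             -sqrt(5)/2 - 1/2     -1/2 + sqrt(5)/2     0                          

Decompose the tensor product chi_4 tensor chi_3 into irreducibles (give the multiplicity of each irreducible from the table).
chi_4 tensor chi_3 = chi_3 + chi_4 (all other irreducibles have multiplicity 0).

Proof sketch: The character of a tensor product is the pointwise product (chi_4 * chi_3)(C) = chi_4(C) * chi_3(C):
  {e}: (2)*(2), {r^1, r^4}: (-sqrt(5)/2 - 1/2)*(-1/2 + sqrt(5)/2), {r^2, r^3}: (-1/2 + sqrt(5)/2)*(-sqrt(5)/2 - 1/2), {s, sr, ..., sr^4}: (0)*(0)
so (chi_4 * chi_3) takes values
  {e} -> 4, {r^1, r^4} -> -1, {r^2, r^3} -> -1, {s, sr, ..., sr^4} -> 0.
Now take the inner product of this character with each irreducible chi from the table, <chi_4*chi_3, chi> = (1/10) sum_C |C| (chi_4*chi_3)(C) conj(chi(C)):
  <chi_4*chi_3, chi_1> = (1/10)[1*(4)*conj(1) + 2*(-1)*conj(1) + 2*(-1)*conj(1) + 5*(0)*conj(1)]
      = (1/10)[(4) + (-2) + (-2) + (0)] = 0/10 = 0
  <chi_4*chi_3, chi_2> = (1/10)[1*(4)*conj(1) + 2*(-1)*conj(1) + 2*(-1)*conj(1) + 5*(0)*conj(-1)]
      = (1/10)[(4) + (-2) + (-2) + (0)] = 0/10 = 0
  <chi_4*chi_3, chi_3> = (1/10)[1*(4)*conj(2) + 2*(-1)*conj(-1/2 + sqrt(5)/2) + 2*(-1)*conj(-sqrt(5)/2 - 1/2) + 5*(0)*conj(0)]
      = (1/10)[(8) + (1 - sqrt(5)) + (1 + sqrt(5)) + (0)] = 10/10 = 1
  <chi_4*chi_3, chi_4> = (1/10)[1*(4)*conj(2) + 2*(-1)*conj(-sqrt(5)/2 - 1/2) + 2*(-1)*conj(-1/2 + sqrt(5)/2) + 5*(0)*conj(0)]
      = (1/10)[(8) + (1 + sqrt(5)) + (1 - sqrt(5)) + (0)] = 10/10 = 1
Hence the multiplicities are chi_3: 1, chi_4: 1. Dimension check: dim(chi_4)*dim(chi_3) = 2*2 = 4 and sum (mult * dim) = 1*2 + 1*2 = 4.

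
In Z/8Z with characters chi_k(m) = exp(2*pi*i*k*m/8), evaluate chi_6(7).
chi_6(7) = zeta_8^42 = I

Derivation: chi_6(7) = zeta_8^(6*7) = zeta_8^42. Since zeta_8^8 = 1, this equals zeta_8^2 = exp(2*pi*i*2/8) = I.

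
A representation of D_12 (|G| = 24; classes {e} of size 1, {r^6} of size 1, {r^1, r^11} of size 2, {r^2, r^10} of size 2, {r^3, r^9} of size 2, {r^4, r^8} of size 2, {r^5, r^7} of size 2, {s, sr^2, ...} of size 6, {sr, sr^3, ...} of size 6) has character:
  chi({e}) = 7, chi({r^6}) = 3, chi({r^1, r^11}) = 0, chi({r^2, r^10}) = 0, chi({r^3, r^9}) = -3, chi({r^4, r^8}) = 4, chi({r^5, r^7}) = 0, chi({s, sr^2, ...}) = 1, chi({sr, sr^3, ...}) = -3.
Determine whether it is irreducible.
Not irreducible (reducible): <chi, chi> = 7 > 1.

Reasoning: <chi, chi> = (1/|G|) sum_C |C| * |chi(C)|^2 = (1/24)[1*|7|^2 + 1*|3|^2 + 2*|0|^2 + 2*|0|^2 + 2*|-3|^2 + 2*|4|^2 + 2*|0|^2 + 6*|1|^2 + 6*|-3|^2]
  = (1/24)[(49) + (9) + (0) + (0) + (18) + (32) + (0) + (6) + (54)] = 168/24 = 7.
A character is irreducible iff <chi, chi> = 1, so this representation is reducible.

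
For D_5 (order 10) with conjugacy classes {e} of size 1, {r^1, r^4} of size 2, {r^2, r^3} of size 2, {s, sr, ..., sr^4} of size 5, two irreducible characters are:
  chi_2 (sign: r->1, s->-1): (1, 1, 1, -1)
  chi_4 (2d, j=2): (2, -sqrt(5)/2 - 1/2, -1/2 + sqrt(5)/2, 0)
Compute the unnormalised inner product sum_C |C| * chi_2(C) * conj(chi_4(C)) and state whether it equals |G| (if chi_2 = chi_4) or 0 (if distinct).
Sum = 0; so <chi_2, chi_4> = 0 (distinct irreducibles are orthogonal).

Explanation: Compute term by term over conjugacy classes (|C| * chi_2(C) * conj(chi_4(C))):
  1*(1)*conj(2) + 2*(1)*conj(-sqrt(5)/2 - 1/2) + 2*(1)*conj(-1/2 + sqrt(5)/2) + 5*(-1)*conj(0)
  = (2) + (-sqrt(5) - 1) + (-1 + sqrt(5)) + (0)
  = 0.
Dividing by |G| = 10 gives 0/10 = 0, matching the row-orthogonality relation <chi_2, chi_4> = [chi_2 = chi_4].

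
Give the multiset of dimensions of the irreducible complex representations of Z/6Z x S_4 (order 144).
Dimensions: 1, 1, 1, 1, 1, 1, 1, 1, 1, 1, 1, 1, 2, 2, 2, 2, 2, 2, 3, 3, 3, 3, 3, 3, 3, 3, 3, 3, 3, 3

Explanation: There are 30 irreducibles (= number of conjugacy classes). Their dimensions d_i satisfy sum d_i^2 = |G| = 144: 1 + 1 + 1 + 1 + 1 + 1 + 1 + 1 + 1 + 1 + 1 + 1 + 4 + 4 + 4 + 4 + 4 + 4 + 9 + 9 + 9 + 9 + 9 + 9 + 9 + 9 + 9 + 9 + 9 + 9 = 144. (For the product with Z/6Z: each of the 6 1-dim characters of Z/6Z tensors with each irrep of S_4, giving 6 copies of each S_4-dimension.)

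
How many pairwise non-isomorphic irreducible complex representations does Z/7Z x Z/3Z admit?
21

Argument: The number of irreducible complex representations of a finite group equals its number of conjugacy classes. Z/7Z x Z/3Z is abelian of order 21, so every element is its own conjugacy class: 21 classes, so Z/7Z x Z/3Z (order 21) has exactly 21 irreducible complex representations.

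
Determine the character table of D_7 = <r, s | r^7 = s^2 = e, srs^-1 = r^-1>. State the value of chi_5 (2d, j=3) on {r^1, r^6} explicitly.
Conjugacy classes: {e} of size 1, {r^1, r^6} of size 2, {r^2, r^5} of size 2, {r^3, r^4} of size 2, {s, sr, ..., sr^6} of size 7.
Character table:
  irrep \ class              {e} (size 1)  {r^1, r^6} (size 2)  {r^2, r^5} (size 2)  {r^3, r^4} (size 2)  {s, sr, ..., sr^6} (size 7)
  chi_1 (triv)               1             1                    1                    1                    1                          
  chi_2 (sign: r->1, s->-1)  1             1                    1                    1                    -1                         
  chi_3 (2d, j=1)            2             2*cos(2*pi/7)        -2*cos(3*pi/7)       -2*cos(pi/7)         0                          
  chi_4 (2d, j=2)            2             -2*cos(3*pi/7)       -2*cos(pi/7)         2*cos(2*pi/7)        0                          
  chi_5 (2d, j=3)            2             -2*cos(pi/7)         2*cos(2*pi/7)        -2*cos(3*pi/7)       0                          

Spot check: chi_5 (2d, j=3) on {r^1, r^6} = -2*cos(pi/7).

Argument: D_7 has order 2*7 = 14 with 5 conjugacy classes, hence 5 irreducibles. Sum of squared dims 1 + 1 + 4 + 4 + 4 = 14 = |G|. Linear characters come from the abelianisation; the 2-dimensional irreps have character r^k -> 2*cos(2*pi*j*k/7), reflections -> 0.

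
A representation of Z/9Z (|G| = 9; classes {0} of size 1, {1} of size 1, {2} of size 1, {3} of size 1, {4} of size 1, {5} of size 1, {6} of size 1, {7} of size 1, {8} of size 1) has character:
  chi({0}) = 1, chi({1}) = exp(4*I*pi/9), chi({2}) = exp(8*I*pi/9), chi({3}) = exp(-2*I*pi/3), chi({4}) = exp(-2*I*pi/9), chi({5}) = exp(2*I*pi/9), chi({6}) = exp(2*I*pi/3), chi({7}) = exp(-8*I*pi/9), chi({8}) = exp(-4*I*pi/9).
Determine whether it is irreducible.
Irreducible: <chi, chi> = 1.

Argument: <chi, chi> = (1/|G|) sum_C |C| * |chi(C)|^2 = (1/9)[1*|1|^2 + 1*|exp(4*I*pi/9)|^2 + 1*|exp(8*I*pi/9)|^2 + 1*|exp(-2*I*pi/3)|^2 + 1*|exp(-2*I*pi/9)|^2 + 1*|exp(2*I*pi/9)|^2 + 1*|exp(2*I*pi/3)|^2 + 1*|exp(-8*I*pi/9)|^2 + 1*|exp(-4*I*pi/9)|^2]
  = (1/9)[(1) + (1) + (1) + (1) + (1) + (1) + (1) + (1) + (1)] = 9/9 = 1.
(Exp terms are combined using exp(i*s)*conj(exp(i*t)) = exp(i*(s-t)), and sums of them are collapsed using the identity that for every m > 1 the m distinct m-th roots of unity sum to 0, e.g. 1 + exp(2*I*pi/3) + exp(-2*I*pi/3) = 0.)
A character is irreducible iff <chi, chi> = 1, so this representation is irreducible.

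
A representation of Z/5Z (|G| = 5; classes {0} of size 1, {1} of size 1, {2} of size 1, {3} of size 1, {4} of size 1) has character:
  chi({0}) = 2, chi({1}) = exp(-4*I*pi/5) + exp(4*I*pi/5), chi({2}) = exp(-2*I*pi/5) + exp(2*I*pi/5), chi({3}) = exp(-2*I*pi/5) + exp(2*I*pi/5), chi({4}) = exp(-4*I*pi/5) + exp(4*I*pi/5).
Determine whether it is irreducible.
Not irreducible (reducible): <chi, chi> = 2 > 1.

<chi, chi> = (1/|G|) sum_C |C| * |chi(C)|^2 = (1/5)[1*|2|^2 + 1*|exp(-4*I*pi/5) + exp(4*I*pi/5)|^2 + 1*|exp(-2*I*pi/5) + exp(2*I*pi/5)|^2 + 1*|exp(-2*I*pi/5) + exp(2*I*pi/5)|^2 + 1*|exp(-4*I*pi/5) + exp(4*I*pi/5)|^2]
  = (1/5)[(4) + (2 + exp(-2*I*pi/5) + exp(2*I*pi/5)) + (2 + exp(-4*I*pi/5) + exp(4*I*pi/5)) + (2 + exp(-4*I*pi/5) + exp(4*I*pi/5)) + (2 + exp(-2*I*pi/5) + exp(2*I*pi/5))] = 10/5 = 2.
(Exp terms are combined using exp(i*s)*conj(exp(i*t)) = exp(i*(s-t)), and sums of them are collapsed using the identity that for every m > 1 the m distinct m-th roots of unity sum to 0, e.g. 1 + exp(2*I*pi/3) + exp(-2*I*pi/3) = 0.)
A character is irreducible iff <chi, chi> = 1, so this representation is reducible.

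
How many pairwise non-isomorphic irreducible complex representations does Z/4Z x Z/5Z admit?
20

Derivation: The number of irreducible complex representations of a finite group equals its number of conjugacy classes. Z/4Z x Z/5Z is abelian of order 20, so every element is its own conjugacy class: 20 classes, so Z/4Z x Z/5Z (order 20) has exactly 20 irreducible complex representations.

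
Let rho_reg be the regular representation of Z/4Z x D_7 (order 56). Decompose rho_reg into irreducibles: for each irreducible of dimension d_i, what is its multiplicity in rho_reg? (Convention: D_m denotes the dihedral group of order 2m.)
Each irreducible V_i of dimension d_i appears with multiplicity d_i, i.e. rho_reg = (direct sum over all irreducibles V_i) d_i V_i. The irreducible dimensions for Z/4Z x D_7 are 1, 1, 1, 1, 1, 1, 1, 1, 2, 2, 2, 2, 2, 2, 2, 2, 2, 2, 2, 2: 8 irreducibles of dimension 1, each with multiplicity 1; 12 irreducibles of dimension 2, each with multiplicity 2. Total dimension 8*1*1 + 12*2*2 = 56 = |G|.

Argument: General theorem: in the regular representation of a finite group G, each irreducible appears with multiplicity equal to its dimension. Check: dim(rho_reg) = sum d_i^2 = 1 + 1 + 1 + 1 + 1 + 1 + 1 + 1 + 4 + 4 + 4 + 4 + 4 + 4 + 4 + 4 + 4 + 4 + 4 + 4 = 56 = |G|.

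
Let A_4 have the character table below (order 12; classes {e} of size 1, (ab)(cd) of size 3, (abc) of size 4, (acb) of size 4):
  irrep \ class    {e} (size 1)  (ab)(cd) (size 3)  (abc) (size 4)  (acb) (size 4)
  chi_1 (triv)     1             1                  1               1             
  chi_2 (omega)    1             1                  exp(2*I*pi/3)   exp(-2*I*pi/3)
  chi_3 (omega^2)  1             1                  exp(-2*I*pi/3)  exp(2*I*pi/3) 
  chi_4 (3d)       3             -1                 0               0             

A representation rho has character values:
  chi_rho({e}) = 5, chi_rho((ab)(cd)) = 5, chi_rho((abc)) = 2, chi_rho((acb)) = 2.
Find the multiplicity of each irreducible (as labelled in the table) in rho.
Multiplicities: chi_1: 3, chi_2: 1, chi_3: 1, chi_4: 0.

Working: Use <chi_rho, chi> = (1/|G|) sum_C |C| * chi_rho(C) * conj(chi(C)) with |G| = 12 for each irreducible chi in the table:
  <chi_rho, chi_1> = (1/12)[1*(5)*conj(1) + 3*(5)*conj(1) + 4*(2)*conj(1) + 4*(2)*conj(1)]
      = (1/12)[(5) + (15) + (8) + (8)] = 36/12 = 3
  <chi_rho, chi_2> = (1/12)[1*(5)*conj(1) + 3*(5)*conj(1) + 4*(2)*conj(exp(2*I*pi/3)) + 4*(2)*conj(exp(-2*I*pi/3))]
      = (1/12)[(5) + (15) + (4 + 12*exp(-2*I*pi/3) + 4*exp(2*I*pi/3)) + (4 + 4*exp(-2*I*pi/3) + 12*exp(2*I*pi/3))] = 12/12 = 1
  <chi_rho, chi_3> = (1/12)[1*(5)*conj(1) + 3*(5)*conj(1) + 4*(2)*conj(exp(-2*I*pi/3)) + 4*(2)*conj(exp(2*I*pi/3))]
      = (1/12)[(5) + (15) + (4 + 4*exp(-2*I*pi/3) + 12*exp(2*I*pi/3)) + (4 + 12*exp(-2*I*pi/3) + 4*exp(2*I*pi/3))] = 12/12 = 1
  <chi_rho, chi_4> = (1/12)[1*(5)*conj(3) + 3*(5)*conj(-1) + 4*(2)*conj(0) + 4*(2)*conj(0)]
      = (1/12)[(15) + (-15) + (0) + (0)] = 0/12 = 0
(Exp terms are combined using exp(i*s)*conj(exp(i*t)) = exp(i*(s-t)), and sums of them are collapsed using the identity that for every m > 1 the m distinct m-th roots of unity sum to 0, e.g. 1 + exp(2*I*pi/3) + exp(-2*I*pi/3) = 0.)
Dimension check: dim(rho) = sum (mult * dim) = 3*1 + 1*1 + 1*1 + 0*3 = 5 = chi_rho(e) = 5.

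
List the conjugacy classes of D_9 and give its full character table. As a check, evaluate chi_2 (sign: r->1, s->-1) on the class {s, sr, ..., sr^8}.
Conjugacy classes: {e} of size 1, {r^1, r^8} of size 2, {r^2, r^7} of size 2, {r^3, r^6} of size 2, {r^4, r^5} of size 2, {s, sr, ..., sr^8} of size 9.
Character table:
  irrep \ class              {e} (size 1)  {r^1, r^8} (size 2)  {r^2, r^7} (size 2)  {r^3, r^6} (size 2)  {r^4, r^5} (size 2)  {s, sr, ..., sr^8} (size 9)
  chi_1 (triv)               1             1                    1                    1                    1                    1                          
  chi_2 (sign: r->1, s->-1)  1             1                    1                    1                    1                    -1                         
  chi_3 (2d, j=1)            2             2*cos(2*pi/9)        2*cos(4*pi/9)        -1                   -2*cos(pi/9)         0                          
  chi_4 (2d, j=2)            2             2*cos(4*pi/9)        -2*cos(pi/9)         -1                   2*cos(2*pi/9)        0                          
  chi_5 (2d, j=3)            2             -1                   -1                   2                    -1                   0                          
  chi_6 (2d, j=4)            2             -2*cos(pi/9)         2*cos(2*pi/9)        -1                   2*cos(4*pi/9)        0                          

Spot check: chi_2 (sign: r->1, s->-1) on {s, sr, ..., sr^8} = -1.

Derivation: D_9 has order 2*9 = 18 with 6 conjugacy classes, hence 6 irreducibles. Sum of squared dims 1 + 1 + 4 + 4 + 4 + 4 = 18 = |G|. Linear characters come from the abelianisation; the 2-dimensional irreps have character r^k -> 2*cos(2*pi*j*k/9), reflections -> 0.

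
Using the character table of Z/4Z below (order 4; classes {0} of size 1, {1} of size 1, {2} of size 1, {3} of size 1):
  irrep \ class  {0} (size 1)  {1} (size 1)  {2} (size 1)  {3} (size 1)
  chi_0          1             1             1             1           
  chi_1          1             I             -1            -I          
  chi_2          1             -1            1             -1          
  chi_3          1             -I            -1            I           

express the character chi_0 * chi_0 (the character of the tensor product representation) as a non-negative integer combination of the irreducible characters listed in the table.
chi_0 tensor chi_0 = chi_0 (all other irreducibles have multiplicity 0).

Derivation: The character of a tensor product is the pointwise product (chi_0 * chi_0)(C) = chi_0(C) * chi_0(C):
  {0}: (1)*(1), {1}: (1)*(1), {2}: (1)*(1), {3}: (1)*(1)
so (chi_0 * chi_0) takes values
  {0} -> 1, {1} -> 1, {2} -> 1, {3} -> 1.
Now take the inner product of this character with each irreducible chi from the table, <chi_0*chi_0, chi> = (1/4) sum_C |C| (chi_0*chi_0)(C) conj(chi(C)):
  <chi_0*chi_0, chi_0> = (1/4)[1*(1)*conj(1) + 1*(1)*conj(1) + 1*(1)*conj(1) + 1*(1)*conj(1)]
      = (1/4)[(1) + (1) + (1) + (1)] = 4/4 = 1
  <chi_0*chi_0, chi_1> = (1/4)[1*(1)*conj(1) + 1*(1)*conj(I) + 1*(1)*conj(-1) + 1*(1)*conj(-I)]
      = (1/4)[(1) + (-I) + (-1) + (I)] = 0/4 = 0
  <chi_0*chi_0, chi_2> = (1/4)[1*(1)*conj(1) + 1*(1)*conj(-1) + 1*(1)*conj(1) + 1*(1)*conj(-1)]
      = (1/4)[(1) + (-1) + (1) + (-1)] = 0/4 = 0
  <chi_0*chi_0, chi_3> = (1/4)[1*(1)*conj(1) + 1*(1)*conj(-I) + 1*(1)*conj(-1) + 1*(1)*conj(I)]
      = (1/4)[(1) + (I) + (-1) + (-I)] = 0/4 = 0
(Exp terms are combined using exp(i*s)*conj(exp(i*t)) = exp(i*(s-t)), and sums of them are collapsed using the identity that for every m > 1 the m distinct m-th roots of unity sum to 0, e.g. 1 + exp(2*I*pi/3) + exp(-2*I*pi/3) = 0.)
Hence the multiplicities are chi_0: 1. Dimension check: dim(chi_0)*dim(chi_0) = 1*1 = 1 and sum (mult * dim) = 1*1 = 1.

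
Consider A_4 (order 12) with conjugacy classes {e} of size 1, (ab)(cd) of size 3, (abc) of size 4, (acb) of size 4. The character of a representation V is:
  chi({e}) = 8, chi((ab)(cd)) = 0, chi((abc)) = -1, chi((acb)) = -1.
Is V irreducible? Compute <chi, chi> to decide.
Not irreducible (reducible): <chi, chi> = 6 > 1.

<chi, chi> = (1/|G|) sum_C |C| * |chi(C)|^2 = (1/12)[1*|8|^2 + 3*|0|^2 + 4*|-1|^2 + 4*|-1|^2]
  = (1/12)[(64) + (0) + (4) + (4)] = 72/12 = 6.
(Exp terms are combined using exp(i*s)*conj(exp(i*t)) = exp(i*(s-t)), and sums of them are collapsed using the identity that for every m > 1 the m distinct m-th roots of unity sum to 0, e.g. 1 + exp(2*I*pi/3) + exp(-2*I*pi/3) = 0.)
A character is irreducible iff <chi, chi> = 1, so this representation is reducible.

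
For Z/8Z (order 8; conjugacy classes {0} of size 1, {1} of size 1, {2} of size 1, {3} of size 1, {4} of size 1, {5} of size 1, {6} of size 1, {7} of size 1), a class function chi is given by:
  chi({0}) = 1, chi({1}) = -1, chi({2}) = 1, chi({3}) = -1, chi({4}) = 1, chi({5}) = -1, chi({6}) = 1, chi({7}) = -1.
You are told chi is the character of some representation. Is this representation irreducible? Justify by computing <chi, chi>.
Irreducible: <chi, chi> = 1.

Solution. <chi, chi> = (1/|G|) sum_C |C| * |chi(C)|^2 = (1/8)[1*|1|^2 + 1*|-1|^2 + 1*|1|^2 + 1*|-1|^2 + 1*|1|^2 + 1*|-1|^2 + 1*|1|^2 + 1*|-1|^2]
  = (1/8)[(1) + (1) + (1) + (1) + (1) + (1) + (1) + (1)] = 8/8 = 1.
(Exp terms are combined using exp(i*s)*conj(exp(i*t)) = exp(i*(s-t)), and sums of them are collapsed using the identity that for every m > 1 the m distinct m-th roots of unity sum to 0, e.g. 1 + exp(2*I*pi/3) + exp(-2*I*pi/3) = 0.)
A character is irreducible iff <chi, chi> = 1, so this representation is irreducible.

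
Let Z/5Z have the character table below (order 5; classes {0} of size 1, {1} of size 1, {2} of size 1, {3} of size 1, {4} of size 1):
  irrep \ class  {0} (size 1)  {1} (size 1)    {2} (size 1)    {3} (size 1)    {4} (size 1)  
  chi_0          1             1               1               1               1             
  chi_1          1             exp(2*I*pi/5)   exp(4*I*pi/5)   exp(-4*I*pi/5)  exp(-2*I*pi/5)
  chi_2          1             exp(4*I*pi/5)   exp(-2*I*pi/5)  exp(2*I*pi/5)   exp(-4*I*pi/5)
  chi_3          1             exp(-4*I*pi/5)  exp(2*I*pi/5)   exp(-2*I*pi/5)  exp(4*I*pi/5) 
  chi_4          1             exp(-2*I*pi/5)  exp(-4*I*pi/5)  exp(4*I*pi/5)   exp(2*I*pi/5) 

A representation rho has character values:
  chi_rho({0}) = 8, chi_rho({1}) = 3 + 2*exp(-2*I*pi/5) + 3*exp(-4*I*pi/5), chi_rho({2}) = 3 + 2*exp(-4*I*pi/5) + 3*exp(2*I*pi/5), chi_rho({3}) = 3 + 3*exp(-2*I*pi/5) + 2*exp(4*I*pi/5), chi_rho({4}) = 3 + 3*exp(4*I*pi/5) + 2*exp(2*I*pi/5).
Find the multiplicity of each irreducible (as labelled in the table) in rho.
Multiplicities: chi_0: 3, chi_1: 0, chi_2: 0, chi_3: 3, chi_4: 2.

Derivation: Use <chi_rho, chi> = (1/|G|) sum_C |C| * chi_rho(C) * conj(chi(C)) with |G| = 5 for each irreducible chi in the table:
  <chi_rho, chi_0> = (1/5)[1*(8)*conj(1) + 1*(3 + 2*exp(-2*I*pi/5) + 3*exp(-4*I*pi/5))*conj(1) + 1*(3 + 2*exp(-4*I*pi/5) + 3*exp(2*I*pi/5))*conj(1) + 1*(3 + 3*exp(-2*I*pi/5) + 2*exp(4*I*pi/5))*conj(1) + 1*(3 + 3*exp(4*I*pi/5) + 2*exp(2*I*pi/5))*conj(1)]
      = (1/5)[(8) + (3 + 2*exp(-2*I*pi/5) + 3*exp(-4*I*pi/5)) + (3 + 2*exp(-4*I*pi/5) + 3*exp(2*I*pi/5)) + (3 + 3*exp(-2*I*pi/5) + 2*exp(4*I*pi/5)) + (3 + 3*exp(4*I*pi/5) + 2*exp(2*I*pi/5))] = 15/5 = 3
  <chi_rho, chi_1> = (1/5)[1*(8)*conj(1) + 1*(3 + 2*exp(-2*I*pi/5) + 3*exp(-4*I*pi/5))*conj(exp(2*I*pi/5)) + 1*(3 + 2*exp(-4*I*pi/5) + 3*exp(2*I*pi/5))*conj(exp(4*I*pi/5)) + 1*(3 + 3*exp(-2*I*pi/5) + 2*exp(4*I*pi/5))*conj(exp(-4*I*pi/5)) + 1*(3 + 3*exp(4*I*pi/5) + 2*exp(2*I*pi/5))*conj(exp(-2*I*pi/5))]
      = (1/5)[(8) + (3*exp(-2*I*pi/5) + 2*exp(-4*I*pi/5) + 3*exp(4*I*pi/5)) + (3*exp(-2*I*pi/5) + 3*exp(-4*I*pi/5) + 2*exp(2*I*pi/5)) + (2*exp(-2*I*pi/5) + 3*exp(4*I*pi/5) + 3*exp(2*I*pi/5)) + (3*exp(-4*I*pi/5) + 2*exp(4*I*pi/5) + 3*exp(2*I*pi/5))] = 0/5 = 0
  <chi_rho, chi_2> = (1/5)[1*(8)*conj(1) + 1*(3 + 2*exp(-2*I*pi/5) + 3*exp(-4*I*pi/5))*conj(exp(4*I*pi/5)) + 1*(3 + 2*exp(-4*I*pi/5) + 3*exp(2*I*pi/5))*conj(exp(-2*I*pi/5)) + 1*(3 + 3*exp(-2*I*pi/5) + 2*exp(4*I*pi/5))*conj(exp(2*I*pi/5)) + 1*(3 + 3*exp(4*I*pi/5) + 2*exp(2*I*pi/5))*conj(exp(-4*I*pi/5))]
      = (1/5)[(8) + (3*exp(-4*I*pi/5) + 2*exp(4*I*pi/5) + 3*exp(2*I*pi/5)) + (2*exp(-2*I*pi/5) + 3*exp(4*I*pi/5) + 3*exp(2*I*pi/5)) + (3*exp(-2*I*pi/5) + 3*exp(-4*I*pi/5) + 2*exp(2*I*pi/5)) + (3*exp(-2*I*pi/5) + 2*exp(-4*I*pi/5) + 3*exp(4*I*pi/5))] = 0/5 = 0
  <chi_rho, chi_3> = (1/5)[1*(8)*conj(1) + 1*(3 + 2*exp(-2*I*pi/5) + 3*exp(-4*I*pi/5))*conj(exp(-4*I*pi/5)) + 1*(3 + 2*exp(-4*I*pi/5) + 3*exp(2*I*pi/5))*conj(exp(2*I*pi/5)) + 1*(3 + 3*exp(-2*I*pi/5) + 2*exp(4*I*pi/5))*conj(exp(-2*I*pi/5)) + 1*(3 + 3*exp(4*I*pi/5) + 2*exp(2*I*pi/5))*conj(exp(4*I*pi/5))]
      = (1/5)[(8) + (3 + 3*exp(4*I*pi/5) + 2*exp(2*I*pi/5)) + (3 + 3*exp(-2*I*pi/5) + 2*exp(4*I*pi/5)) + (3 + 2*exp(-4*I*pi/5) + 3*exp(2*I*pi/5)) + (3 + 2*exp(-2*I*pi/5) + 3*exp(-4*I*pi/5))] = 15/5 = 3
  <chi_rho, chi_4> = (1/5)[1*(8)*conj(1) + 1*(3 + 2*exp(-2*I*pi/5) + 3*exp(-4*I*pi/5))*conj(exp(-2*I*pi/5)) + 1*(3 + 2*exp(-4*I*pi/5) + 3*exp(2*I*pi/5))*conj(exp(-4*I*pi/5)) + 1*(3 + 3*exp(-2*I*pi/5) + 2*exp(4*I*pi/5))*conj(exp(4*I*pi/5)) + 1*(3 + 3*exp(4*I*pi/5) + 2*exp(2*I*pi/5))*conj(exp(2*I*pi/5))]
      = (1/5)[(8) + (2 + 3*exp(-2*I*pi/5) + 3*exp(2*I*pi/5)) + (2 + 3*exp(-4*I*pi/5) + 3*exp(4*I*pi/5)) + (2 + 3*exp(-4*I*pi/5) + 3*exp(4*I*pi/5)) + (2 + 3*exp(-2*I*pi/5) + 3*exp(2*I*pi/5))] = 10/5 = 2
(Exp terms are combined using exp(i*s)*conj(exp(i*t)) = exp(i*(s-t)), and sums of them are collapsed using the identity that for every m > 1 the m distinct m-th roots of unity sum to 0, e.g. 1 + exp(2*I*pi/3) + exp(-2*I*pi/3) = 0.)
Dimension check: dim(rho) = sum (mult * dim) = 3*1 + 0*1 + 0*1 + 3*1 + 2*1 = 8 = chi_rho(e) = 8.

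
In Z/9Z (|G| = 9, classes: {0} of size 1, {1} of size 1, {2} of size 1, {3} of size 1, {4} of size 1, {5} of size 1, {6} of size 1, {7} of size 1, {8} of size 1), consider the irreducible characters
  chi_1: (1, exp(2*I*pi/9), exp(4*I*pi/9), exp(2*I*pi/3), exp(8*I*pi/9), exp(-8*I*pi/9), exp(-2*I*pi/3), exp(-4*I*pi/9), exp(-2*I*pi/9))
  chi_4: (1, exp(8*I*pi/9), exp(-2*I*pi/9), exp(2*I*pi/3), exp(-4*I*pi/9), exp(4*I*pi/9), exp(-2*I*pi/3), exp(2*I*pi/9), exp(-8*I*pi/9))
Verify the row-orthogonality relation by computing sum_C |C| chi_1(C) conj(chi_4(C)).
Sum = 0; so <chi_1, chi_4> = 0 (distinct irreducibles are orthogonal).

Solution. Compute term by term over conjugacy classes (|C| * chi_1(C) * conj(chi_4(C))):
  1*(1)*conj(1) + 1*(exp(2*I*pi/9))*conj(exp(8*I*pi/9)) + 1*(exp(4*I*pi/9))*conj(exp(-2*I*pi/9)) + 1*(exp(2*I*pi/3))*conj(exp(2*I*pi/3)) + 1*(exp(8*I*pi/9))*conj(exp(-4*I*pi/9)) + 1*(exp(-8*I*pi/9))*conj(exp(4*I*pi/9)) + 1*(exp(-2*I*pi/3))*conj(exp(-2*I*pi/3)) + 1*(exp(-4*I*pi/9))*conj(exp(2*I*pi/9)) + 1*(exp(-2*I*pi/9))*conj(exp(-8*I*pi/9))
  = (1) + (exp(-2*I*pi/3)) + (exp(2*I*pi/3)) + (1) + (exp(-2*I*pi/3)) + (exp(2*I*pi/3)) + (1) + (exp(-2*I*pi/3)) + (exp(2*I*pi/3))
  = 0.
(Exp terms are combined using exp(i*s)*conj(exp(i*t)) = exp(i*(s-t)), and sums of them are collapsed using the identity that for every m > 1 the m distinct m-th roots of unity sum to 0, e.g. 1 + exp(2*I*pi/3) + exp(-2*I*pi/3) = 0.)
Dividing by |G| = 9 gives 0/9 = 0, matching the row-orthogonality relation <chi_1, chi_4> = [chi_1 = chi_4].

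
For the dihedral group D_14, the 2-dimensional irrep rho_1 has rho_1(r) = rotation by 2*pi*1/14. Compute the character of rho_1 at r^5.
chi_{rho_1}(r^5) = 2*cos(2*pi*1*5/14) = -2*cos(2*pi/7)

Proof sketch: rho_1(r^5) is rotation by angle 2*pi*1*5/14, whose trace is 2*cos(2*pi*1*5/14) = -2*cos(2*pi/7).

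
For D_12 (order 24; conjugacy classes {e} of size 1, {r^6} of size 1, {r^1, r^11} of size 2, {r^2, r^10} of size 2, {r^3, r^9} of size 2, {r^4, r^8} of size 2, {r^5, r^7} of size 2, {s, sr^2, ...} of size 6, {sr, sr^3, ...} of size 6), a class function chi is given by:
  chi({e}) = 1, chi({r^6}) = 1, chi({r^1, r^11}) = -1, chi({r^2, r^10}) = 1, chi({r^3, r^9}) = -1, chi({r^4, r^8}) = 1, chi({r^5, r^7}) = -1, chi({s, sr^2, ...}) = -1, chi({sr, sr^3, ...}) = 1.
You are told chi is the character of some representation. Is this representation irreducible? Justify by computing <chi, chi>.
Irreducible: <chi, chi> = 1.

Working: <chi, chi> = (1/|G|) sum_C |C| * |chi(C)|^2 = (1/24)[1*|1|^2 + 1*|1|^2 + 2*|-1|^2 + 2*|1|^2 + 2*|-1|^2 + 2*|1|^2 + 2*|-1|^2 + 6*|-1|^2 + 6*|1|^2]
  = (1/24)[(1) + (1) + (2) + (2) + (2) + (2) + (2) + (6) + (6)] = 24/24 = 1.
A character is irreducible iff <chi, chi> = 1, so this representation is irreducible.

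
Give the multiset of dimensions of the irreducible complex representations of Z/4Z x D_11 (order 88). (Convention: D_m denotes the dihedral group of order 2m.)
Dimensions: 1, 1, 1, 1, 1, 1, 1, 1, 2, 2, 2, 2, 2, 2, 2, 2, 2, 2, 2, 2, 2, 2, 2, 2, 2, 2, 2, 2

Working: There are 28 irreducibles (= number of conjugacy classes). Their dimensions d_i satisfy sum d_i^2 = |G| = 88: 1 + 1 + 1 + 1 + 1 + 1 + 1 + 1 + 4 + 4 + 4 + 4 + 4 + 4 + 4 + 4 + 4 + 4 + 4 + 4 + 4 + 4 + 4 + 4 + 4 + 4 + 4 + 4 = 88. (For the product with Z/4Z: each of the 4 1-dim characters of Z/4Z tensors with each irrep of D_11, giving 4 copies of each D_11-dimension.)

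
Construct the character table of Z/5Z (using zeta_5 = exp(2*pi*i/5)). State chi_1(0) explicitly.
Character table of Z/5Z (irreps indexed chi_0,...,chi_4 with chi_k(m) = zeta_5^(k*m), zeta_5 = exp(2*pi*i/5)):
  irrep \ class  {0} (size 1)  {1} (size 1)    {2} (size 1)    {3} (size 1)    {4} (size 1)  
  chi_0          1             1               1               1               1             
  chi_1          1             exp(2*I*pi/5)   exp(4*I*pi/5)   exp(-4*I*pi/5)  exp(-2*I*pi/5)
  chi_2          1             exp(4*I*pi/5)   exp(-2*I*pi/5)  exp(2*I*pi/5)   exp(-4*I*pi/5)
  chi_3          1             exp(-4*I*pi/5)  exp(2*I*pi/5)   exp(-2*I*pi/5)  exp(4*I*pi/5) 
  chi_4          1             exp(-2*I*pi/5)  exp(-4*I*pi/5)  exp(4*I*pi/5)   exp(2*I*pi/5) 

Spot check: chi_1(0) = zeta_5^(1*0) = zeta_5^0 = 1.

Solution. Z/5Z is abelian, so all 5 irreducible complex representations are 1-dimensional. They are given by chi_k(m) = zeta_5^(k*m) for k = 0,...,4. Row orthogonality: sum_m chi_k(m) conj(chi_l(m)) = 5 * [k = l].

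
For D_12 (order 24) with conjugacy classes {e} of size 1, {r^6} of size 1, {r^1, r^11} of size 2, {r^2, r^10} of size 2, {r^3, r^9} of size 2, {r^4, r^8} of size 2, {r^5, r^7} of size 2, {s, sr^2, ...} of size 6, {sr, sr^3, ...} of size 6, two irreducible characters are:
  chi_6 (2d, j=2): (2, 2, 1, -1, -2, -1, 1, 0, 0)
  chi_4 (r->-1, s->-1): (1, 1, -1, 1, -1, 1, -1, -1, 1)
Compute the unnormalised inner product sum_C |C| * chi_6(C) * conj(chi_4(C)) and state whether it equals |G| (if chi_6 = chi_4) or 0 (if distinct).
Sum = 0; so <chi_6, chi_4> = 0 (distinct irreducibles are orthogonal).

Justification: Compute term by term over conjugacy classes (|C| * chi_6(C) * conj(chi_4(C))):
  1*(2)*conj(1) + 1*(2)*conj(1) + 2*(1)*conj(-1) + 2*(-1)*conj(1) + 2*(-2)*conj(-1) + 2*(-1)*conj(1) + 2*(1)*conj(-1) + 6*(0)*conj(-1) + 6*(0)*conj(1)
  = (2) + (2) + (-2) + (-2) + (4) + (-2) + (-2) + (0) + (0)
  = 0.
Dividing by |G| = 24 gives 0/24 = 0, matching the row-orthogonality relation <chi_6, chi_4> = [chi_6 = chi_4].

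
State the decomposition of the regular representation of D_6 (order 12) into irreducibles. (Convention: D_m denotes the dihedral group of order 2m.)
Each irreducible V_i of dimension d_i appears with multiplicity d_i, i.e. rho_reg = (direct sum over all irreducibles V_i) d_i V_i. The irreducible dimensions for D_6 are 1, 1, 1, 1, 2, 2: 4 irreducibles of dimension 1, each with multiplicity 1; 2 irreducibles of dimension 2, each with multiplicity 2. Total dimension 4*1*1 + 2*2*2 = 12 = |G|.

Details: General theorem: in the regular representation of a finite group G, each irreducible appears with multiplicity equal to its dimension. Check: dim(rho_reg) = sum d_i^2 = 1 + 1 + 1 + 1 + 4 + 4 = 12 = |G|.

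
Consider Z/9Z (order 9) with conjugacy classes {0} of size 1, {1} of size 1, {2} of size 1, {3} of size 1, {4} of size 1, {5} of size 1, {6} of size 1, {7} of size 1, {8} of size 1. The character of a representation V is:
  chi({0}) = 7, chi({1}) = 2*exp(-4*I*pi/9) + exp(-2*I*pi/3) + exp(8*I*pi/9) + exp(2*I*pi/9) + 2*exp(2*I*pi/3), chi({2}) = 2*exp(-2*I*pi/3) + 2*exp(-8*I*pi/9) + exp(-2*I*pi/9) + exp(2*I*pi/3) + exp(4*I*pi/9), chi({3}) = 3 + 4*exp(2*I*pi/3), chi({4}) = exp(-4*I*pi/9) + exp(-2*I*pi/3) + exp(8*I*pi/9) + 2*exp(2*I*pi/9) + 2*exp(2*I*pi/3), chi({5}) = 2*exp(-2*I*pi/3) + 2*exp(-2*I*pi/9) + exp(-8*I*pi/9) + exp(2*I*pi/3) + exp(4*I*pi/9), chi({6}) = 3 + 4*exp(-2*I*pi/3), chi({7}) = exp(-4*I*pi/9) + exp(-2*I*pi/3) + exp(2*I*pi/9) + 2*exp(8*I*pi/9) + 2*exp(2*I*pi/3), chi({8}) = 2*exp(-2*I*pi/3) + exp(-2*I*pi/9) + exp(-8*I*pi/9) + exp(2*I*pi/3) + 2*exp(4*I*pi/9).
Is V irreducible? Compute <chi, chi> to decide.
Not irreducible (reducible): <chi, chi> = 11 > 1.

Explanation: <chi, chi> = (1/|G|) sum_C |C| * |chi(C)|^2 = (1/9)[1*|7|^2 + 1*|2*exp(-4*I*pi/9) + exp(-2*I*pi/3) + exp(8*I*pi/9) + exp(2*I*pi/9) + 2*exp(2*I*pi/3)|^2 + 1*|2*exp(-2*I*pi/3) + 2*exp(-8*I*pi/9) + exp(-2*I*pi/9) + exp(2*I*pi/3) + exp(4*I*pi/9)|^2 + 1*|3 + 4*exp(2*I*pi/3)|^2 + 1*|exp(-4*I*pi/9) + exp(-2*I*pi/3) + exp(8*I*pi/9) + 2*exp(2*I*pi/9) + 2*exp(2*I*pi/3)|^2 + 1*|2*exp(-2*I*pi/3) + 2*exp(-2*I*pi/9) + exp(-8*I*pi/9) + exp(2*I*pi/3) + exp(4*I*pi/9)|^2 + 1*|3 + 4*exp(-2*I*pi/3)|^2 + 1*|exp(-4*I*pi/9) + exp(-2*I*pi/3) + exp(2*I*pi/9) + 2*exp(8*I*pi/9) + 2*exp(2*I*pi/3)|^2 + 1*|2*exp(-2*I*pi/3) + exp(-2*I*pi/9) + exp(-8*I*pi/9) + exp(2*I*pi/3) + 2*exp(4*I*pi/9)|^2]
  = (1/9)[(49) + (11 + 7*exp(-2*I*pi/3) + 3*exp(-4*I*pi/9) + 4*exp(-2*I*pi/9) + 5*exp(-8*I*pi/9) + 5*exp(8*I*pi/9) + 4*exp(2*I*pi/9) + 3*exp(4*I*pi/9) + 7*exp(2*I*pi/3)) + (11 + 7*exp(-2*I*pi/3) + 4*exp(-4*I*pi/9) + 5*exp(-2*I*pi/9) + 3*exp(-8*I*pi/9) + 3*exp(8*I*pi/9) + 5*exp(2*I*pi/9) + 4*exp(4*I*pi/9) + 7*exp(2*I*pi/3)) + (13) + (11 + 7*exp(-2*I*pi/3) + 5*exp(-4*I*pi/9) + 3*exp(-2*I*pi/9) + 4*exp(-8*I*pi/9) + 4*exp(8*I*pi/9) + 3*exp(2*I*pi/9) + 5*exp(4*I*pi/9) + 7*exp(2*I*pi/3)) + (11 + 7*exp(-2*I*pi/3) + 5*exp(-4*I*pi/9) + 3*exp(-2*I*pi/9) + 4*exp(-8*I*pi/9) + 4*exp(8*I*pi/9) + 3*exp(2*I*pi/9) + 5*exp(4*I*pi/9) + 7*exp(2*I*pi/3)) + (13) + (11 + 7*exp(-2*I*pi/3) + 4*exp(-4*I*pi/9) + 5*exp(-2*I*pi/9) + 3*exp(-8*I*pi/9) + 3*exp(8*I*pi/9) + 5*exp(2*I*pi/9) + 4*exp(4*I*pi/9) + 7*exp(2*I*pi/3)) + (11 + 7*exp(-2*I*pi/3) + 3*exp(-4*I*pi/9) + 4*exp(-2*I*pi/9) + 5*exp(-8*I*pi/9) + 5*exp(8*I*pi/9) + 4*exp(2*I*pi/9) + 3*exp(4*I*pi/9) + 7*exp(2*I*pi/3))] = 99/9 = 11.
(Exp terms are combined using exp(i*s)*conj(exp(i*t)) = exp(i*(s-t)), and sums of them are collapsed using the identity that for every m > 1 the m distinct m-th roots of unity sum to 0, e.g. 1 + exp(2*I*pi/3) + exp(-2*I*pi/3) = 0.)
A character is irreducible iff <chi, chi> = 1, so this representation is reducible.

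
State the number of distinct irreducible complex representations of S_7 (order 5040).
15

The number of irreducible complex representations of a finite group equals its number of conjugacy classes. Conjugacy classes in S_7 correspond to cycle types, i.e. partitions of 7; there are p(7) = 15 of them, so S_7 (order 5040) has exactly 15 irreducible complex representations.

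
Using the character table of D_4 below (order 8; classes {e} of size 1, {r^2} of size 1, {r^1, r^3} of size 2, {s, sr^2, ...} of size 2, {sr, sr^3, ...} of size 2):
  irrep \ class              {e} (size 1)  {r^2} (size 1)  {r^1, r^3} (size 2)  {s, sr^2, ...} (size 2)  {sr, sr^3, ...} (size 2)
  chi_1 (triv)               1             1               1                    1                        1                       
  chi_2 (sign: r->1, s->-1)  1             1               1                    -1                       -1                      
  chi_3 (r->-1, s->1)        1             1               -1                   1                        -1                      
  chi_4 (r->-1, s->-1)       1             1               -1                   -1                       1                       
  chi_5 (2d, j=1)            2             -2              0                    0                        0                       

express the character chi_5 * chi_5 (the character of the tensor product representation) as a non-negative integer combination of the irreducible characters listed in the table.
chi_5 tensor chi_5 = chi_1 + chi_2 + chi_3 + chi_4 (all other irreducibles have multiplicity 0).

The character of a tensor product is the pointwise product (chi_5 * chi_5)(C) = chi_5(C) * chi_5(C):
  {e}: (2)*(2), {r^2}: (-2)*(-2), {r^1, r^3}: (0)*(0), {s, sr^2, ...}: (0)*(0), {sr, sr^3, ...}: (0)*(0)
so (chi_5 * chi_5) takes values
  {e} -> 4, {r^2} -> 4, {r^1, r^3} -> 0, {s, sr^2, ...} -> 0, {sr, sr^3, ...} -> 0.
Now take the inner product of this character with each irreducible chi from the table, <chi_5*chi_5, chi> = (1/8) sum_C |C| (chi_5*chi_5)(C) conj(chi(C)):
  <chi_5*chi_5, chi_1> = (1/8)[1*(4)*conj(1) + 1*(4)*conj(1) + 2*(0)*conj(1) + 2*(0)*conj(1) + 2*(0)*conj(1)]
      = (1/8)[(4) + (4) + (0) + (0) + (0)] = 8/8 = 1
  <chi_5*chi_5, chi_2> = (1/8)[1*(4)*conj(1) + 1*(4)*conj(1) + 2*(0)*conj(1) + 2*(0)*conj(-1) + 2*(0)*conj(-1)]
      = (1/8)[(4) + (4) + (0) + (0) + (0)] = 8/8 = 1
  <chi_5*chi_5, chi_3> = (1/8)[1*(4)*conj(1) + 1*(4)*conj(1) + 2*(0)*conj(-1) + 2*(0)*conj(1) + 2*(0)*conj(-1)]
      = (1/8)[(4) + (4) + (0) + (0) + (0)] = 8/8 = 1
  <chi_5*chi_5, chi_4> = (1/8)[1*(4)*conj(1) + 1*(4)*conj(1) + 2*(0)*conj(-1) + 2*(0)*conj(-1) + 2*(0)*conj(1)]
      = (1/8)[(4) + (4) + (0) + (0) + (0)] = 8/8 = 1
  <chi_5*chi_5, chi_5> = (1/8)[1*(4)*conj(2) + 1*(4)*conj(-2) + 2*(0)*conj(0) + 2*(0)*conj(0) + 2*(0)*conj(0)]
      = (1/8)[(8) + (-8) + (0) + (0) + (0)] = 0/8 = 0
Hence the multiplicities are chi_1: 1, chi_2: 1, chi_3: 1, chi_4: 1. Dimension check: dim(chi_5)*dim(chi_5) = 2*2 = 4 and sum (mult * dim) = 1*1 + 1*1 + 1*1 + 1*1 = 4.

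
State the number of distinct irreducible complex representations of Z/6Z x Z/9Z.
54

Explanation: The number of irreducible complex representations of a finite group equals its number of conjugacy classes. Z/6Z x Z/9Z is abelian of order 54, so every element is its own conjugacy class: 54 classes, so Z/6Z x Z/9Z (order 54) has exactly 54 irreducible complex representations.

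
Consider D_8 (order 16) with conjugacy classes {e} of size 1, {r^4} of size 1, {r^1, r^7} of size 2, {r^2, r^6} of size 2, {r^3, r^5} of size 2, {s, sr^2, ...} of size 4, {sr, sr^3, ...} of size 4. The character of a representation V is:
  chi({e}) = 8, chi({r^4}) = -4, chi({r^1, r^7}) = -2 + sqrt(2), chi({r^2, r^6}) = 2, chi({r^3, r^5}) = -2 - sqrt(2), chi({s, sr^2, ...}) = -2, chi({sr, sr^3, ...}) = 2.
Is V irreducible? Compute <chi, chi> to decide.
Not irreducible (reducible): <chi, chi> = 9 > 1.

Explanation: <chi, chi> = (1/|G|) sum_C |C| * |chi(C)|^2 = (1/16)[1*|8|^2 + 1*|-4|^2 + 2*|-2 + sqrt(2)|^2 + 2*|2|^2 + 2*|-2 - sqrt(2)|^2 + 4*|-2|^2 + 4*|2|^2]
  = (1/16)[(64) + (16) + (12 - 8*sqrt(2)) + (8) + (8*sqrt(2) + 12) + (16) + (16)] = 144/16 = 9.
A character is irreducible iff <chi, chi> = 1, so this representation is reducible.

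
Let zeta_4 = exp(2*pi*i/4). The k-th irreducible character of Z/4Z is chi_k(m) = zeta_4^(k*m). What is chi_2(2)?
chi_2(2) = zeta_4^4 = 1

Argument: chi_2(2) = zeta_4^(2*2) = zeta_4^4. Since zeta_4^4 = 1, this equals zeta_4^0 = exp(2*pi*i*0/4) = 1.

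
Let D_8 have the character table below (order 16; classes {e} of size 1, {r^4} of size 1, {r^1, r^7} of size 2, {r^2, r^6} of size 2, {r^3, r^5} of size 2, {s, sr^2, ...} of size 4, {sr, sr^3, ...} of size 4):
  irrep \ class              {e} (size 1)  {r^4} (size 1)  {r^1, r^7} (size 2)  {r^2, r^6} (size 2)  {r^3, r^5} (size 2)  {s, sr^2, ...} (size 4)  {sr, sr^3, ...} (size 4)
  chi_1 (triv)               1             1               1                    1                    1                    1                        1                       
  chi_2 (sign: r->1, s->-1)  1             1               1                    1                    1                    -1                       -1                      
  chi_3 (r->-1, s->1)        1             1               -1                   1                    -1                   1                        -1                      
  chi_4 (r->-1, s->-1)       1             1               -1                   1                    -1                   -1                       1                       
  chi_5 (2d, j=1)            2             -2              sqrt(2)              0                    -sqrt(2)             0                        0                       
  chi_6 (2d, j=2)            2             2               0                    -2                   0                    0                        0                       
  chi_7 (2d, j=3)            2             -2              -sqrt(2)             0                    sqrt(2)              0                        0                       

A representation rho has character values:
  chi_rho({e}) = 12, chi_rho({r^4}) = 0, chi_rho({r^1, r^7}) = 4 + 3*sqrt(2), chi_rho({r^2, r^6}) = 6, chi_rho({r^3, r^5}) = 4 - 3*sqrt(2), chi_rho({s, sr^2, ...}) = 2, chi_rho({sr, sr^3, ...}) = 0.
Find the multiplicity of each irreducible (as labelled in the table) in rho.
Multiplicities: chi_1: 3, chi_2: 2, chi_3: 1, chi_4: 0, chi_5: 3, chi_6: 0, chi_7: 0.

Reasoning: Use <chi_rho, chi> = (1/|G|) sum_C |C| * chi_rho(C) * conj(chi(C)) with |G| = 16 for each irreducible chi in the table:
  <chi_rho, chi_1> = (1/16)[1*(12)*conj(1) + 1*(0)*conj(1) + 2*(4 + 3*sqrt(2))*conj(1) + 2*(6)*conj(1) + 2*(4 - 3*sqrt(2))*conj(1) + 4*(2)*conj(1) + 4*(0)*conj(1)]
      = (1/16)[(12) + (0) + (8 + 6*sqrt(2)) + (12) + (8 - 6*sqrt(2)) + (8) + (0)] = 48/16 = 3
  <chi_rho, chi_2> = (1/16)[1*(12)*conj(1) + 1*(0)*conj(1) + 2*(4 + 3*sqrt(2))*conj(1) + 2*(6)*conj(1) + 2*(4 - 3*sqrt(2))*conj(1) + 4*(2)*conj(-1) + 4*(0)*conj(-1)]
      = (1/16)[(12) + (0) + (8 + 6*sqrt(2)) + (12) + (8 - 6*sqrt(2)) + (-8) + (0)] = 32/16 = 2
  <chi_rho, chi_3> = (1/16)[1*(12)*conj(1) + 1*(0)*conj(1) + 2*(4 + 3*sqrt(2))*conj(-1) + 2*(6)*conj(1) + 2*(4 - 3*sqrt(2))*conj(-1) + 4*(2)*conj(1) + 4*(0)*conj(-1)]
      = (1/16)[(12) + (0) + (-6*sqrt(2) - 8) + (12) + (-8 + 6*sqrt(2)) + (8) + (0)] = 16/16 = 1
  <chi_rho, chi_4> = (1/16)[1*(12)*conj(1) + 1*(0)*conj(1) + 2*(4 + 3*sqrt(2))*conj(-1) + 2*(6)*conj(1) + 2*(4 - 3*sqrt(2))*conj(-1) + 4*(2)*conj(-1) + 4*(0)*conj(1)]
      = (1/16)[(12) + (0) + (-6*sqrt(2) - 8) + (12) + (-8 + 6*sqrt(2)) + (-8) + (0)] = 0/16 = 0
  <chi_rho, chi_5> = (1/16)[1*(12)*conj(2) + 1*(0)*conj(-2) + 2*(4 + 3*sqrt(2))*conj(sqrt(2)) + 2*(6)*conj(0) + 2*(4 - 3*sqrt(2))*conj(-sqrt(2)) + 4*(2)*conj(0) + 4*(0)*conj(0)]
      = (1/16)[(24) + (0) + (8*sqrt(2) + 12) + (0) + (12 - 8*sqrt(2)) + (0) + (0)] = 48/16 = 3
  <chi_rho, chi_6> = (1/16)[1*(12)*conj(2) + 1*(0)*conj(2) + 2*(4 + 3*sqrt(2))*conj(0) + 2*(6)*conj(-2) + 2*(4 - 3*sqrt(2))*conj(0) + 4*(2)*conj(0) + 4*(0)*conj(0)]
      = (1/16)[(24) + (0) + (0) + (-24) + (0) + (0) + (0)] = 0/16 = 0
  <chi_rho, chi_7> = (1/16)[1*(12)*conj(2) + 1*(0)*conj(-2) + 2*(4 + 3*sqrt(2))*conj(-sqrt(2)) + 2*(6)*conj(0) + 2*(4 - 3*sqrt(2))*conj(sqrt(2)) + 4*(2)*conj(0) + 4*(0)*conj(0)]
      = (1/16)[(24) + (0) + (-12 - 8*sqrt(2)) + (0) + (-12 + 8*sqrt(2)) + (0) + (0)] = 0/16 = 0
Dimension check: dim(rho) = sum (mult * dim) = 3*1 + 2*1 + 1*1 + 0*1 + 3*2 + 0*2 + 0*2 = 12 = chi_rho(e) = 12.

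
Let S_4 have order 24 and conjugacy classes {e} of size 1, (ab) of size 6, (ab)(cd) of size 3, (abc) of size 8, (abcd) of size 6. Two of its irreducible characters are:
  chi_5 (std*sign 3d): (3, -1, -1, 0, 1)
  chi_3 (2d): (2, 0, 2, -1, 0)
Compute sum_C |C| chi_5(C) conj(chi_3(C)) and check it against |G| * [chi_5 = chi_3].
Sum = 0; so <chi_5, chi_3> = 0 (distinct irreducibles are orthogonal).

Why: Compute term by term over conjugacy classes (|C| * chi_5(C) * conj(chi_3(C))):
  1*(3)*conj(2) + 6*(-1)*conj(0) + 3*(-1)*conj(2) + 8*(0)*conj(-1) + 6*(1)*conj(0)
  = (6) + (0) + (-6) + (0) + (0)
  = 0.
Dividing by |G| = 24 gives 0/24 = 0, matching the row-orthogonality relation <chi_5, chi_3> = [chi_5 = chi_3].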